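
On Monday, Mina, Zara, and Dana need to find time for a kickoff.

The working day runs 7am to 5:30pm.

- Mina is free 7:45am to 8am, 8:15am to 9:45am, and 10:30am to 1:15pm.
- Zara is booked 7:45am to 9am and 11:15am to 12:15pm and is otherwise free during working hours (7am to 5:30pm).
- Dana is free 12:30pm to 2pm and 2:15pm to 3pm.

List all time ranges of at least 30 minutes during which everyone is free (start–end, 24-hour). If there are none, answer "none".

Zara free within 07:00–17:30: 07:00–07:45, 09:00–11:15, 12:15–17:30.
Mina ∩ Zara: 09:00–09:45, 10:30–11:15, 12:15–13:15.
Mina ∩ Zara ∩ Dana: 12:30–13:15.
Windows ≥ 30 min: 12:30–13:15.

12:30–13:15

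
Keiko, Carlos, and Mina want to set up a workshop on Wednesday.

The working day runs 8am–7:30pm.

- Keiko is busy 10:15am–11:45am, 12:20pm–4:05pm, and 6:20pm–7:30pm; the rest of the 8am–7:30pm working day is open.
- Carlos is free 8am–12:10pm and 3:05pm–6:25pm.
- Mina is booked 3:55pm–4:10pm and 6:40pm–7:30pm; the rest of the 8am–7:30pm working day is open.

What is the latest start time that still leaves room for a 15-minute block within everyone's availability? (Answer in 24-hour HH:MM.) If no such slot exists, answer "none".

Keiko free within 08:00–19:30: 08:00–10:15, 11:45–12:20, 16:05–18:20.
Mina free within 08:00–19:30: 08:00–15:55, 16:10–18:40.
Keiko ∩ Carlos: 08:00–10:15, 11:45–12:10, 16:05–18:20.
Keiko ∩ Carlos ∩ Mina: 08:00–10:15, 11:45–12:10, 16:10–18:20.
Windows ≥ 15 min: 08:00–10:15, 11:45–12:10, 16:10–18:20.
Latest start in the last window 16:10–18:20 is 18:20 − 15 min = 18:05.

18:05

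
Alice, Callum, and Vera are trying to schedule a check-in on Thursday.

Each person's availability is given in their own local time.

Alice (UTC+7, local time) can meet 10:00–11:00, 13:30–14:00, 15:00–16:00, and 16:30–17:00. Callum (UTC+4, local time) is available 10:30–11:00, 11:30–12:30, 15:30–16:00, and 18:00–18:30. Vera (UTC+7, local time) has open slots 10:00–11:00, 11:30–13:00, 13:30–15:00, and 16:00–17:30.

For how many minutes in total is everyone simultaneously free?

30 minutes

Alice → UTC: 03:00–04:00, 06:30–07:00, 08:00–09:00, 09:30–10:00.
Callum → UTC: 06:30–07:00, 07:30–08:30, 11:30–12:00, 14:00–14:30.
Vera → UTC: 03:00–04:00, 04:30–06:00, 06:30–08:00, 09:00–10:30.
Alice ∩ Callum: 06:30–07:00, 08:00–08:30.
Alice ∩ Callum ∩ Vera: 06:30–07:00.
Total common minutes: 30.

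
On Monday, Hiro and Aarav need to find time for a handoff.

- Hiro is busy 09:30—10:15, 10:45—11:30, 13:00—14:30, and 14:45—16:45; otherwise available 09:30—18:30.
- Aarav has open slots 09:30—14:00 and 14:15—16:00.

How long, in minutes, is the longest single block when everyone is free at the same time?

Hiro free within 09:30–18:30: 10:15–10:45, 11:30–13:00, 14:30–14:45, 16:45–18:30.
Hiro ∩ Aarav: 10:15–10:45, 11:30–13:00, 14:30–14:45.
Common window lengths: 30, 90, 15 min; longest is 90.

90 minutes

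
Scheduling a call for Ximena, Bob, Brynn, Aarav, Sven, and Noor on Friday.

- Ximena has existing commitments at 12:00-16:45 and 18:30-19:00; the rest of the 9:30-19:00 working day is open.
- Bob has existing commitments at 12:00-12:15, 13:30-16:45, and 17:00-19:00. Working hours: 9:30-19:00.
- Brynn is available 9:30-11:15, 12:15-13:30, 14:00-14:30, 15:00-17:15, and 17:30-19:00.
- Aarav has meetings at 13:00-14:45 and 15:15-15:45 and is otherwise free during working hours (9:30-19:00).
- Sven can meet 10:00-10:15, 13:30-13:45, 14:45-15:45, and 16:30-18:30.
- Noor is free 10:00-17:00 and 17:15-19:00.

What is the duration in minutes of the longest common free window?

Ximena free within 09:30–19:00: 09:30–12:00, 16:45–18:30.
Bob free within 09:30–19:00: 09:30–12:00, 12:15–13:30, 16:45–17:00.
Aarav free within 09:30–19:00: 09:30–13:00, 14:45–15:15, 15:45–19:00.
Ximena ∩ Bob: 09:30–12:00, 16:45–17:00.
Ximena ∩ Bob ∩ Brynn: 09:30–11:15, 16:45–17:00.
Ximena ∩ Bob ∩ Brynn ∩ Aarav: 09:30–11:15, 16:45–17:00.
Ximena ∩ Bob ∩ Brynn ∩ Aarav ∩ Sven: 10:00–10:15, 16:45–17:00.
Ximena ∩ Bob ∩ Brynn ∩ Aarav ∩ Sven ∩ Noor: 10:00–10:15, 16:45–17:00.
Common window lengths: 15, 15 min; longest is 15.

15 minutes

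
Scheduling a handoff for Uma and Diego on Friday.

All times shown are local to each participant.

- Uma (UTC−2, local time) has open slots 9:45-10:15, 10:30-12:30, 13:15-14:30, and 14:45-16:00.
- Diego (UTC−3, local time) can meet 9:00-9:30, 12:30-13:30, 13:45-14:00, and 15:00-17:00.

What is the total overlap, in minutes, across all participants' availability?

Uma → UTC: 11:45–12:15, 12:30–14:30, 15:15–16:30, 16:45–18:00.
Diego → UTC: 12:00–12:30, 15:30–16:30, 16:45–17:00, 18:00–20:00.
Uma ∩ Diego: 12:00–12:15, 15:30–16:30, 16:45–17:00.
Total common minutes: 15 + 60 + 15 = 90.

90 minutes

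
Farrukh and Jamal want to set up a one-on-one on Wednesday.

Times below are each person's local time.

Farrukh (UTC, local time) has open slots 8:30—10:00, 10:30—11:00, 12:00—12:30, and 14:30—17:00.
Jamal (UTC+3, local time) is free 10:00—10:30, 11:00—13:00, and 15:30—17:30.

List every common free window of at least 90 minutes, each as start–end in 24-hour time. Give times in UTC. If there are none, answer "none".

Farrukh → UTC: 08:30–10:00, 10:30–11:00, 12:00–12:30, 14:30–17:00.
Jamal → UTC: 07:00–07:30, 08:00–10:00, 12:30–14:30.
Farrukh ∩ Jamal: 08:30–10:00.
Windows ≥ 90 min: 08:30–10:00.

08:30–10:00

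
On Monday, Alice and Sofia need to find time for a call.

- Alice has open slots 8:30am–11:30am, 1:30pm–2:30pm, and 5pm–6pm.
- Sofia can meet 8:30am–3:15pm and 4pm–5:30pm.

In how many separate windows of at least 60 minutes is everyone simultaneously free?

Alice ∩ Sofia: 08:30–11:30, 13:30–14:30, 17:00–17:30.
Windows ≥ 60 min: 08:30–11:30, 13:30–14:30.
That's 2 windows.

2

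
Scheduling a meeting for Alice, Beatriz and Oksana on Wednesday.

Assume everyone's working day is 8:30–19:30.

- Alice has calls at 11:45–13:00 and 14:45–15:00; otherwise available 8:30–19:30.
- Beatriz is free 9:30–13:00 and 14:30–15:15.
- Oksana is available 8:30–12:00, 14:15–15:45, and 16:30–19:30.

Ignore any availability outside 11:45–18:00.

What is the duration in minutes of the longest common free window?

Alice free within 08:30–19:30: 08:30–11:45, 13:00–14:45, 15:00–19:30.
Alice ∩ Beatriz: 09:30–11:45, 14:30–14:45, 15:00–15:15.
Alice ∩ Beatriz ∩ Oksana: 09:30–11:45, 14:30–14:45, 15:00–15:15.
Restricted to 11:45–18:00: 14:30–14:45, 15:00–15:15.
Common window lengths: 15, 15 min; longest is 15.

15 minutes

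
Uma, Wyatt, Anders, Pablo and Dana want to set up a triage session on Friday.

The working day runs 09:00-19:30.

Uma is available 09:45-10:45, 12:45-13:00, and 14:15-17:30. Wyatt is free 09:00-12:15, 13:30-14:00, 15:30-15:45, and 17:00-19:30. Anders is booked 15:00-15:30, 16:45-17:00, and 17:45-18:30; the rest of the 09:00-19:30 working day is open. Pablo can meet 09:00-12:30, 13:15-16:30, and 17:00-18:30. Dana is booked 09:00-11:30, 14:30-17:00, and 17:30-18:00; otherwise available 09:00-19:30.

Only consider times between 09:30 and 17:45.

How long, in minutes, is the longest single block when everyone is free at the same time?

30 minutes

Anders free within 09:00–19:30: 09:00–15:00, 15:30–16:45, 17:00–17:45, 18:30–19:30.
Dana free within 09:00–19:30: 11:30–14:30, 17:00–17:30, 18:00–19:30.
Uma ∩ Wyatt: 09:45–10:45, 15:30–15:45, 17:00–17:30.
Uma ∩ Wyatt ∩ Anders: 09:45–10:45, 15:30–15:45, 17:00–17:30.
Uma ∩ Wyatt ∩ Anders ∩ Pablo: 09:45–10:45, 15:30–15:45, 17:00–17:30.
Uma ∩ Wyatt ∩ Anders ∩ Pablo ∩ Dana: 17:00–17:30.
Restricted to 09:30–17:45: 17:00–17:30.
Single common window of 30 minutes.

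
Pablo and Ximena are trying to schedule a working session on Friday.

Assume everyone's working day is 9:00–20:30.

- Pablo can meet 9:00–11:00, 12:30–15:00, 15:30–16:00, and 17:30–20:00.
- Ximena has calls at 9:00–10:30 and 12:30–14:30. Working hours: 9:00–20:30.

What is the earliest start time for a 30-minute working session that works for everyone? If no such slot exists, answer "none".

Ximena free within 09:00–20:30: 10:30–12:30, 14:30–20:30.
Pablo ∩ Ximena: 10:30–11:00, 14:30–15:00, 15:30–16:00, 17:30–20:00.
Windows ≥ 30 min: 10:30–11:00, 14:30–15:00, 15:30–16:00, 17:30–20:00.
Earliest such window starts at 10:30.

10:30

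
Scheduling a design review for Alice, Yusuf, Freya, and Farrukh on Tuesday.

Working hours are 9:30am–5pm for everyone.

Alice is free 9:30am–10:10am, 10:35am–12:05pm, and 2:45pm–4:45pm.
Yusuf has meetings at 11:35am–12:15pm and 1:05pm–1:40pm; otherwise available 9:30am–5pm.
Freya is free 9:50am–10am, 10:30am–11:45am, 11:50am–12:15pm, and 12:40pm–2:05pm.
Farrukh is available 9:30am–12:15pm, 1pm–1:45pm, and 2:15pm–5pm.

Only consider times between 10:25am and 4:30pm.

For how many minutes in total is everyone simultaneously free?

Yusuf free within 09:30–17:00: 09:30–11:35, 12:15–13:05, 13:40–17:00.
Alice ∩ Yusuf: 09:30–10:10, 10:35–11:35, 14:45–16:45.
Alice ∩ Yusuf ∩ Freya: 09:50–10:00, 10:35–11:35.
Alice ∩ Yusuf ∩ Freya ∩ Farrukh: 09:50–10:00, 10:35–11:35.
Restricted to 10:25–16:30: 10:35–11:35.
Total common minutes: 60.

60 minutes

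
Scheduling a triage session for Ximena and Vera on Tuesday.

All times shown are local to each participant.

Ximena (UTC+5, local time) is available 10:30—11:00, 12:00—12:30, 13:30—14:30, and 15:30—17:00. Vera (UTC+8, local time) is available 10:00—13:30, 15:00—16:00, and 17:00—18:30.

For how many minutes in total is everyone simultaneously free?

60 minutes

Ximena → UTC: 05:30–06:00, 07:00–07:30, 08:30–09:30, 10:30–12:00.
Vera → UTC: 02:00–05:30, 07:00–08:00, 09:00–10:30.
Ximena ∩ Vera: 07:00–07:30, 09:00–09:30.
Total common minutes: 30 + 30 = 60.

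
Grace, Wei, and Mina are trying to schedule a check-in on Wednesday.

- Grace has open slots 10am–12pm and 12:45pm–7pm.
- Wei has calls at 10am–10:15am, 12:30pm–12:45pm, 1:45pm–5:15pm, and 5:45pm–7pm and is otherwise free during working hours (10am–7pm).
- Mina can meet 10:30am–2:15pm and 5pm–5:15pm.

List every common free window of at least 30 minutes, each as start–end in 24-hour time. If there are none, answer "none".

10:30–12:00, 12:45–13:45

Wei free within 10:00–19:00: 10:15–12:30, 12:45–13:45, 17:15–17:45.
Grace ∩ Wei: 10:15–12:00, 12:45–13:45, 17:15–17:45.
Grace ∩ Wei ∩ Mina: 10:30–12:00, 12:45–13:45.
Windows ≥ 30 min: 10:30–12:00, 12:45–13:45.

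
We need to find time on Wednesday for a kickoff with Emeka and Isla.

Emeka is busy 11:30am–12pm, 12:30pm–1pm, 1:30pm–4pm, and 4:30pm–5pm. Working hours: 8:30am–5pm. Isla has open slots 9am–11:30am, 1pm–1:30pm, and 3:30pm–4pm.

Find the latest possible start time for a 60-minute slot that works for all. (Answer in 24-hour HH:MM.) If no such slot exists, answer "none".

10:30

Emeka free within 08:30–17:00: 08:30–11:30, 12:00–12:30, 13:00–13:30, 16:00–16:30.
Emeka ∩ Isla: 09:00–11:30, 13:00–13:30.
Windows ≥ 60 min: 09:00–11:30.
Latest start in the last window 09:00–11:30 is 11:30 − 60 min = 10:30.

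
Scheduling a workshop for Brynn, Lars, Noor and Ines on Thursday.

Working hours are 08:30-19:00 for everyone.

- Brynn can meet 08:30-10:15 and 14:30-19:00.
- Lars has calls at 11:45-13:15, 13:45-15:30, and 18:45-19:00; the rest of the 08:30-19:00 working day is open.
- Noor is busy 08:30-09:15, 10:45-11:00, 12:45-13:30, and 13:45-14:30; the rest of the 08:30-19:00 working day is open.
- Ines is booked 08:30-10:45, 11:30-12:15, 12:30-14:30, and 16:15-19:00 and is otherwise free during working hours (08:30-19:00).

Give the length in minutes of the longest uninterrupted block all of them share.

Lars free within 08:30–19:00: 08:30–11:45, 13:15–13:45, 15:30–18:45.
Noor free within 08:30–19:00: 09:15–10:45, 11:00–12:45, 13:30–13:45, 14:30–19:00.
Ines free within 08:30–19:00: 10:45–11:30, 12:15–12:30, 14:30–16:15.
Brynn ∩ Lars: 08:30–10:15, 15:30–18:45.
Brynn ∩ Lars ∩ Noor: 09:15–10:15, 15:30–18:45.
Brynn ∩ Lars ∩ Noor ∩ Ines: 15:30–16:15.
Single common window of 45 minutes.

45 minutes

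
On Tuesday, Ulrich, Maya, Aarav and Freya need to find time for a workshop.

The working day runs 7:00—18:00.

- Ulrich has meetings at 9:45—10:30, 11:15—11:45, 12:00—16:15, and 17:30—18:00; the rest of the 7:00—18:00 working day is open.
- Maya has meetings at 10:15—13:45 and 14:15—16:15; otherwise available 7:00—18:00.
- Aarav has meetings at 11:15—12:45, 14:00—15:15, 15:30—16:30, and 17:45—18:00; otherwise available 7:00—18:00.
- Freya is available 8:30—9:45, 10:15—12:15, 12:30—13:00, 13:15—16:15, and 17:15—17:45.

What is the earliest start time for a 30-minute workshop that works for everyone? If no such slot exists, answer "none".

Ulrich free within 07:00–18:00: 07:00–09:45, 10:30–11:15, 11:45–12:00, 16:15–17:30.
Maya free within 07:00–18:00: 07:00–10:15, 13:45–14:15, 16:15–18:00.
Aarav free within 07:00–18:00: 07:00–11:15, 12:45–14:00, 15:15–15:30, 16:30–17:45.
Ulrich ∩ Maya: 07:00–09:45, 16:15–17:30.
Ulrich ∩ Maya ∩ Aarav: 07:00–09:45, 16:30–17:30.
Ulrich ∩ Maya ∩ Aarav ∩ Freya: 08:30–09:45, 17:15–17:30.
Windows ≥ 30 min: 08:30–09:45.
Earliest such window starts at 08:30.

08:30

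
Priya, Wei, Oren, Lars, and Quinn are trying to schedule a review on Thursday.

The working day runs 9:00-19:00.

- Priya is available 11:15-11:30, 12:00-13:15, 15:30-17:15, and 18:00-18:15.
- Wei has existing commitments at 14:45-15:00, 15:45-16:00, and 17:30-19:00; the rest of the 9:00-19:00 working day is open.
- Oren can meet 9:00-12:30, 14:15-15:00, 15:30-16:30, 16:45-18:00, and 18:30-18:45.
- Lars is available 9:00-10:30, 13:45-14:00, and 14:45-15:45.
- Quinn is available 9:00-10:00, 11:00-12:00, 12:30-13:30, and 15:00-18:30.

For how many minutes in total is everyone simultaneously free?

15 minutes

Wei free within 09:00–19:00: 09:00–14:45, 15:00–15:45, 16:00–17:30.
Priya ∩ Wei: 11:15–11:30, 12:00–13:15, 15:30–15:45, 16:00–17:15.
Priya ∩ Wei ∩ Oren: 11:15–11:30, 12:00–12:30, 15:30–15:45, 16:00–16:30, 16:45–17:15.
Priya ∩ Wei ∩ Oren ∩ Lars: 15:30–15:45.
Priya ∩ Wei ∩ Oren ∩ Lars ∩ Quinn: 15:30–15:45.
Total common minutes: 15.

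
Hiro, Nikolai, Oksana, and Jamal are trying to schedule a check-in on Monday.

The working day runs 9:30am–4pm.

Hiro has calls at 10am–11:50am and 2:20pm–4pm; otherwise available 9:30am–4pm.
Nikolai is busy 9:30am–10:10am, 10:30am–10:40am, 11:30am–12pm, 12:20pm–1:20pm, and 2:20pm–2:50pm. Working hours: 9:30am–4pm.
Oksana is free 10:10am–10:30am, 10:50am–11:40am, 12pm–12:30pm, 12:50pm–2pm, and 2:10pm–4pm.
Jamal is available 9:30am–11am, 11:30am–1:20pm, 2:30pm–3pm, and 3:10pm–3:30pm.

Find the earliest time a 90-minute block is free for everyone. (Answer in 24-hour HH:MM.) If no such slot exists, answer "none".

Hiro free within 09:30–16:00: 09:30–10:00, 11:50–14:20.
Nikolai free within 09:30–16:00: 10:10–10:30, 10:40–11:30, 12:00–12:20, 13:20–14:20, 14:50–16:00.
Hiro ∩ Nikolai: 12:00–12:20, 13:20–14:20.
Hiro ∩ Nikolai ∩ Oksana: 12:00–12:20, 13:20–14:00, 14:10–14:20.
Hiro ∩ Nikolai ∩ Oksana ∩ Jamal: 12:00–12:20.
Windows ≥ 90 min: (none).

none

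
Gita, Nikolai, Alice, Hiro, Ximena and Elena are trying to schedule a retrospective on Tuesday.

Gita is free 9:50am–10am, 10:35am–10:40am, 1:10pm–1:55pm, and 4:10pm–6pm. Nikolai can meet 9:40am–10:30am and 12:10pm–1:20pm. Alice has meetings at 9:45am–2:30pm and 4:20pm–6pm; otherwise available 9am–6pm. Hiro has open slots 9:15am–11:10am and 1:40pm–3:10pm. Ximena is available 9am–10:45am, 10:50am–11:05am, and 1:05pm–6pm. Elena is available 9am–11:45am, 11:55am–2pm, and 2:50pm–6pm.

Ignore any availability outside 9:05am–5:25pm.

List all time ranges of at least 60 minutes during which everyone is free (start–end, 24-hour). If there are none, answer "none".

none

Alice free within 09:00–18:00: 09:00–09:45, 14:30–16:20.
Gita ∩ Nikolai: 09:50–10:00, 13:10–13:20.
Gita ∩ Nikolai ∩ Alice: (none).
Gita ∩ Nikolai ∩ Alice ∩ Hiro: (none).
Gita ∩ Nikolai ∩ Alice ∩ Hiro ∩ Ximena: (none).
Gita ∩ Nikolai ∩ Alice ∩ Hiro ∩ Ximena ∩ Elena: (none).
Restricted to 09:05–17:25: (none).
Windows ≥ 60 min: (none).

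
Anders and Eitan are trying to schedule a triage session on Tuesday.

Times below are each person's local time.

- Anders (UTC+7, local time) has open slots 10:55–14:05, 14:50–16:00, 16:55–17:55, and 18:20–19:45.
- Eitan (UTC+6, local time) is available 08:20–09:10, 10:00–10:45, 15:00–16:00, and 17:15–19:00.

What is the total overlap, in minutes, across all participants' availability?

Anders → UTC: 03:55–07:05, 07:50–09:00, 09:55–10:55, 11:20–12:45.
Eitan → UTC: 02:20–03:10, 04:00–04:45, 09:00–10:00, 11:15–13:00.
Anders ∩ Eitan: 04:00–04:45, 09:55–10:00, 11:20–12:45.
Total common minutes: 45 + 5 + 85 = 135.

135 minutes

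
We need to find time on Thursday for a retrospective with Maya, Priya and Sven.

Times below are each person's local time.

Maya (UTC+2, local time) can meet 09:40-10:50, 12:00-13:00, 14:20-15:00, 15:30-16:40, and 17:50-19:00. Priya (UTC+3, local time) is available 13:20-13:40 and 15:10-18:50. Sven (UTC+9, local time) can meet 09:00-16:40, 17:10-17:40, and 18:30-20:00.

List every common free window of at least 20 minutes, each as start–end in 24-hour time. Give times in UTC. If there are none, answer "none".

Maya → UTC: 07:40–08:50, 10:00–11:00, 12:20–13:00, 13:30–14:40, 15:50–17:00.
Priya → UTC: 10:20–10:40, 12:10–15:50.
Sven → UTC: 00:00–07:40, 08:10–08:40, 09:30–11:00.
Maya ∩ Priya: 10:20–10:40, 12:20–13:00, 13:30–14:40.
Maya ∩ Priya ∩ Sven: 10:20–10:40.
Windows ≥ 20 min: 10:20–10:40.

10:20–10:40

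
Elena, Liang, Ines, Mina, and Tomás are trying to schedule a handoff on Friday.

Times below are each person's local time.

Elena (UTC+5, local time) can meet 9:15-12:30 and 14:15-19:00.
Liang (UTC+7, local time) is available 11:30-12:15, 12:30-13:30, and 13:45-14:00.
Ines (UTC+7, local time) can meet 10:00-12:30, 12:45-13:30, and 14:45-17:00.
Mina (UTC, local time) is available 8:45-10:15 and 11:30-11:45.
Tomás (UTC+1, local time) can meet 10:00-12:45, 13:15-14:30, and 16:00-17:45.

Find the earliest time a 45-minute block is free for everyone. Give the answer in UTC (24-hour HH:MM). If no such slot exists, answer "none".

Elena → UTC: 04:15–07:30, 09:15–14:00.
Liang → UTC: 04:30–05:15, 05:30–06:30, 06:45–07:00.
Ines → UTC: 03:00–05:30, 05:45–06:30, 07:45–10:00.
Mina → UTC: 08:45–10:15, 11:30–11:45.
Tomás → UTC: 09:00–11:45, 12:15–13:30, 15:00–16:45.
Elena ∩ Liang: 04:30–05:15, 05:30–06:30, 06:45–07:00.
Elena ∩ Liang ∩ Ines: 04:30–05:15, 05:45–06:30.
Elena ∩ Liang ∩ Ines ∩ Mina: (none).
Elena ∩ Liang ∩ Ines ∩ Mina ∩ Tomás: (none).
Windows ≥ 45 min: (none).

none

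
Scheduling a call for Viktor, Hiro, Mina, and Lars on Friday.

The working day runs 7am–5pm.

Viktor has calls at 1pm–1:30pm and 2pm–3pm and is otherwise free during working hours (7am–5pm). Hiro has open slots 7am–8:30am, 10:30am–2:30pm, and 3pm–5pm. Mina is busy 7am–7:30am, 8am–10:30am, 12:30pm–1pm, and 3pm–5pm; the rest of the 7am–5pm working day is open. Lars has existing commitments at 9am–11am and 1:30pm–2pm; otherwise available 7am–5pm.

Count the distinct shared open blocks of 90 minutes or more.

Viktor free within 07:00–17:00: 07:00–13:00, 13:30–14:00, 15:00–17:00.
Mina free within 07:00–17:00: 07:30–08:00, 10:30–12:30, 13:00–15:00.
Lars free within 07:00–17:00: 07:00–09:00, 11:00–13:30, 14:00–17:00.
Viktor ∩ Hiro: 07:00–08:30, 10:30–13:00, 13:30–14:00, 15:00–17:00.
Viktor ∩ Hiro ∩ Mina: 07:30–08:00, 10:30–12:30, 13:30–14:00.
Viktor ∩ Hiro ∩ Mina ∩ Lars: 07:30–08:00, 11:00–12:30.
Windows ≥ 90 min: 11:00–12:30.
That's 1 window.

1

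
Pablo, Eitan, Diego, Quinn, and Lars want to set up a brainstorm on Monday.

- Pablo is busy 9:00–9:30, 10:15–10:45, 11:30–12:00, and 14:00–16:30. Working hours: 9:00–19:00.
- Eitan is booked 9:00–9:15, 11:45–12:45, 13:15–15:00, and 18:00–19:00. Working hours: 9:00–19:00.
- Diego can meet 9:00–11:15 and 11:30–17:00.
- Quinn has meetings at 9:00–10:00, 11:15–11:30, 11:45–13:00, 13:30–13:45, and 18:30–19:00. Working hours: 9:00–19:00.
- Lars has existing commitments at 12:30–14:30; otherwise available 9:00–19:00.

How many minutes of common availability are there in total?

75 minutes

Pablo free within 09:00–19:00: 09:30–10:15, 10:45–11:30, 12:00–14:00, 16:30–19:00.
Eitan free within 09:00–19:00: 09:15–11:45, 12:45–13:15, 15:00–18:00.
Quinn free within 09:00–19:00: 10:00–11:15, 11:30–11:45, 13:00–13:30, 13:45–18:30.
Lars free within 09:00–19:00: 09:00–12:30, 14:30–19:00.
Pablo ∩ Eitan: 09:30–10:15, 10:45–11:30, 12:45–13:15, 16:30–18:00.
Pablo ∩ Eitan ∩ Diego: 09:30–10:15, 10:45–11:15, 12:45–13:15, 16:30–17:00.
Pablo ∩ Eitan ∩ Diego ∩ Quinn: 10:00–10:15, 10:45–11:15, 13:00–13:15, 16:30–17:00.
Pablo ∩ Eitan ∩ Diego ∩ Quinn ∩ Lars: 10:00–10:15, 10:45–11:15, 16:30–17:00.
Total common minutes: 15 + 30 + 30 = 75.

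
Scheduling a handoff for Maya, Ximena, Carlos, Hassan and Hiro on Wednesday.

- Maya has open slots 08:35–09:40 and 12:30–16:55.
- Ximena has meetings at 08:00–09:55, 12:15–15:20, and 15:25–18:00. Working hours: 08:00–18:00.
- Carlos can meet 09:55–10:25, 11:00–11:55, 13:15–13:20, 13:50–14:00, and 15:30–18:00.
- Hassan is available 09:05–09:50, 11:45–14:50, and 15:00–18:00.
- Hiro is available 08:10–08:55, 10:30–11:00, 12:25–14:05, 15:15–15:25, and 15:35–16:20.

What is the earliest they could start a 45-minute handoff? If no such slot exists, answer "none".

none

Ximena free within 08:00–18:00: 09:55–12:15, 15:20–15:25.
Maya ∩ Ximena: 15:20–15:25.
Maya ∩ Ximena ∩ Carlos: (none).
Maya ∩ Ximena ∩ Carlos ∩ Hassan: (none).
Maya ∩ Ximena ∩ Carlos ∩ Hassan ∩ Hiro: (none).
Windows ≥ 45 min: (none).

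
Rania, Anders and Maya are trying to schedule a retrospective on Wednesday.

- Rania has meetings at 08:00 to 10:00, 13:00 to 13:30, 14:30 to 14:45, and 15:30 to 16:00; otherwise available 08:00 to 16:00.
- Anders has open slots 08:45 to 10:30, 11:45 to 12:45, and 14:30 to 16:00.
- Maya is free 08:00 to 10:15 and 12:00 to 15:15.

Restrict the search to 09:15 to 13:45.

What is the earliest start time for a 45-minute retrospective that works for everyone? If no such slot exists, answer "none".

12:00

Rania free within 08:00–16:00: 10:00–13:00, 13:30–14:30, 14:45–15:30.
Rania ∩ Anders: 10:00–10:30, 11:45–12:45, 14:45–15:30.
Rania ∩ Anders ∩ Maya: 10:00–10:15, 12:00–12:45, 14:45–15:15.
Restricted to 09:15–13:45: 10:00–10:15, 12:00–12:45.
Windows ≥ 45 min: 12:00–12:45.
Earliest such window starts at 12:00.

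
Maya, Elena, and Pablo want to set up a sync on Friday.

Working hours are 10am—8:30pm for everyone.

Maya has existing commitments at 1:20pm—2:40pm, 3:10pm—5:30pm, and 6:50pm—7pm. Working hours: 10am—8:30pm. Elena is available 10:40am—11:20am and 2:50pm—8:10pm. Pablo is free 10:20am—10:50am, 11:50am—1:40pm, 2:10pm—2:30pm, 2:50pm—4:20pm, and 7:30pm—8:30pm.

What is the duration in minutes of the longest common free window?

40 minutes

Maya free within 10:00–20:30: 10:00–13:20, 14:40–15:10, 17:30–18:50, 19:00–20:30.
Maya ∩ Elena: 10:40–11:20, 14:50–15:10, 17:30–18:50, 19:00–20:10.
Maya ∩ Elena ∩ Pablo: 10:40–10:50, 14:50–15:10, 19:30–20:10.
Common window lengths: 10, 20, 40 min; longest is 40.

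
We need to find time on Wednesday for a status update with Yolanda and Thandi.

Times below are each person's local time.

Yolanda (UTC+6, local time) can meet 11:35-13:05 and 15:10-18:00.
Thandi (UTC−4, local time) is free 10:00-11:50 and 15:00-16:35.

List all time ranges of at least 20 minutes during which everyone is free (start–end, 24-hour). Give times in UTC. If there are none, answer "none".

none

Yolanda → UTC: 05:35–07:05, 09:10–12:00.
Thandi → UTC: 14:00–15:50, 19:00–20:35.
Yolanda ∩ Thandi: (none).
Windows ≥ 20 min: (none).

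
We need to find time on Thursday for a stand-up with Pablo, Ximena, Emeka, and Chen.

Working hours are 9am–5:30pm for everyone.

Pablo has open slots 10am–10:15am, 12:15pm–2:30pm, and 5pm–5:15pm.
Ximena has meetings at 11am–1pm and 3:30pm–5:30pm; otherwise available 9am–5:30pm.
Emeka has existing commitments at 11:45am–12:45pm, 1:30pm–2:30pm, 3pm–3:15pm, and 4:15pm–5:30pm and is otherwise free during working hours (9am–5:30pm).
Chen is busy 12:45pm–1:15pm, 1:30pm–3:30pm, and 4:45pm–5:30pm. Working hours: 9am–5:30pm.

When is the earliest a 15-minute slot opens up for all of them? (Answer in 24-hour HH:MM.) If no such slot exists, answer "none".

10:00

Ximena free within 09:00–17:30: 09:00–11:00, 13:00–15:30.
Emeka free within 09:00–17:30: 09:00–11:45, 12:45–13:30, 14:30–15:00, 15:15–16:15.
Chen free within 09:00–17:30: 09:00–12:45, 13:15–13:30, 15:30–16:45.
Pablo ∩ Ximena: 10:00–10:15, 13:00–14:30.
Pablo ∩ Ximena ∩ Emeka: 10:00–10:15, 13:00–13:30.
Pablo ∩ Ximena ∩ Emeka ∩ Chen: 10:00–10:15, 13:15–13:30.
Windows ≥ 15 min: 10:00–10:15, 13:15–13:30.
Earliest such window starts at 10:00.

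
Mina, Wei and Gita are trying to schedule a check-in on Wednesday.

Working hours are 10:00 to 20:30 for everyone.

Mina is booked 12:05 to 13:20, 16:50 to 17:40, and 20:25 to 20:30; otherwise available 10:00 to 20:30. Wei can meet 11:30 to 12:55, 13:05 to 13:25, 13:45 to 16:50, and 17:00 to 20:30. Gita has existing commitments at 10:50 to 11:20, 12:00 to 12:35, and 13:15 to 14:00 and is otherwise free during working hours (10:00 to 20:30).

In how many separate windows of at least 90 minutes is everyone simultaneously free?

2

Mina free within 10:00–20:30: 10:00–12:05, 13:20–16:50, 17:40–20:25.
Gita free within 10:00–20:30: 10:00–10:50, 11:20–12:00, 12:35–13:15, 14:00–20:30.
Mina ∩ Wei: 11:30–12:05, 13:20–13:25, 13:45–16:50, 17:40–20:25.
Mina ∩ Wei ∩ Gita: 11:30–12:00, 14:00–16:50, 17:40–20:25.
Windows ≥ 90 min: 14:00–16:50, 17:40–20:25.
That's 2 windows.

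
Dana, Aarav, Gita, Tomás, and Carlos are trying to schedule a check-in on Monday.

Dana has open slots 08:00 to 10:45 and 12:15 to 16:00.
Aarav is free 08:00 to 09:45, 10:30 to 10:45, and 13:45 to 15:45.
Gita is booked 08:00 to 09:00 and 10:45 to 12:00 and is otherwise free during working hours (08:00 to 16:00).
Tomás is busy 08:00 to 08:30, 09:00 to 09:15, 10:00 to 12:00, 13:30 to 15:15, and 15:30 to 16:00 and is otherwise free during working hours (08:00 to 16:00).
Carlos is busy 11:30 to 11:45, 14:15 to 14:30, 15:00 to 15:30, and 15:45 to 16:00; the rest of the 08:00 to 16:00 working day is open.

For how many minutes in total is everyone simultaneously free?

Gita free within 08:00–16:00: 09:00–10:45, 12:00–16:00.
Tomás free within 08:00–16:00: 08:30–09:00, 09:15–10:00, 12:00–13:30, 15:15–15:30.
Carlos free within 08:00–16:00: 08:00–11:30, 11:45–14:15, 14:30–15:00, 15:30–15:45.
Dana ∩ Aarav: 08:00–09:45, 10:30–10:45, 13:45–15:45.
Dana ∩ Aarav ∩ Gita: 09:00–09:45, 10:30–10:45, 13:45–15:45.
Dana ∩ Aarav ∩ Gita ∩ Tomás: 09:15–09:45, 15:15–15:30.
Dana ∩ Aarav ∩ Gita ∩ Tomás ∩ Carlos: 09:15–09:45.
Total common minutes: 30.

30 minutes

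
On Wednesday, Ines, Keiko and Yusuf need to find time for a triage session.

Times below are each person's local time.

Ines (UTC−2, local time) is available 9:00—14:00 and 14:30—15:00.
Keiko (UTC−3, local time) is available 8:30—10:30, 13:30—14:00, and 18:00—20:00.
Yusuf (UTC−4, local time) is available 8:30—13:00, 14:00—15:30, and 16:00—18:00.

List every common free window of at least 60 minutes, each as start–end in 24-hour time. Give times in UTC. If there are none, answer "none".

Ines → UTC: 11:00–16:00, 16:30–17:00.
Keiko → UTC: 11:30–13:30, 16:30–17:00, 21:00–23:00.
Yusuf → UTC: 12:30–17:00, 18:00–19:30, 20:00–22:00.
Ines ∩ Keiko: 11:30–13:30, 16:30–17:00.
Ines ∩ Keiko ∩ Yusuf: 12:30–13:30, 16:30–17:00.
Windows ≥ 60 min: 12:30–13:30.

12:30–13:30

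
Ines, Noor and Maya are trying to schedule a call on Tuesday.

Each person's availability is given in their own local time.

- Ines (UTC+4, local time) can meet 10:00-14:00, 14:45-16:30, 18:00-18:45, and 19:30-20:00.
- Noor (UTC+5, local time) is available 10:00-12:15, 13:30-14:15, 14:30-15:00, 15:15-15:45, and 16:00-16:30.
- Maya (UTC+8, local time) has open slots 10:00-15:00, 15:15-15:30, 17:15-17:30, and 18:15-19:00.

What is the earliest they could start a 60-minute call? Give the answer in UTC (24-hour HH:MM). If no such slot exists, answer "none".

Ines → UTC: 06:00–10:00, 10:45–12:30, 14:00–14:45, 15:30–16:00.
Noor → UTC: 05:00–07:15, 08:30–09:15, 09:30–10:00, 10:15–10:45, 11:00–11:30.
Maya → UTC: 02:00–07:00, 07:15–07:30, 09:15–09:30, 10:15–11:00.
Ines ∩ Noor: 06:00–07:15, 08:30–09:15, 09:30–10:00, 11:00–11:30.
Ines ∩ Noor ∩ Maya: 06:00–07:00.
Windows ≥ 60 min: 06:00–07:00.
Earliest such window starts at 06:00.

06:00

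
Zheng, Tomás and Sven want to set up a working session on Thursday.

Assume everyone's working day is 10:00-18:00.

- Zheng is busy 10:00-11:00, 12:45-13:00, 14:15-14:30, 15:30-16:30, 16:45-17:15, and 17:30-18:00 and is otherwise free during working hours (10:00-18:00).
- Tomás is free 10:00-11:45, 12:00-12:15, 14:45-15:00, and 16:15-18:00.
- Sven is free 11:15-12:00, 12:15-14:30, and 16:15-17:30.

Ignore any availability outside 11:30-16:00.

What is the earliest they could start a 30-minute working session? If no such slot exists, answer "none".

Zheng free within 10:00–18:00: 11:00–12:45, 13:00–14:15, 14:30–15:30, 16:30–16:45, 17:15–17:30.
Zheng ∩ Tomás: 11:00–11:45, 12:00–12:15, 14:45–15:00, 16:30–16:45, 17:15–17:30.
Zheng ∩ Tomás ∩ Sven: 11:15–11:45, 16:30–16:45, 17:15–17:30.
Restricted to 11:30–16:00: 11:30–11:45.
Windows ≥ 30 min: (none).

none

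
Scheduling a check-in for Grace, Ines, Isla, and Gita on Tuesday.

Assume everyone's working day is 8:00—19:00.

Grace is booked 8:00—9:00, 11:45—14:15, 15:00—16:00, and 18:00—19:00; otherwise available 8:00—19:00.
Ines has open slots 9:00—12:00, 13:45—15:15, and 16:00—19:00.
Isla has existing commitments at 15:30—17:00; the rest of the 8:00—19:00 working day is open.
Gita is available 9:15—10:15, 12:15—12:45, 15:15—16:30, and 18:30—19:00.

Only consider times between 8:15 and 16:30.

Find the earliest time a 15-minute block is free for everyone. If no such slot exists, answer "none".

09:15

Grace free within 08:00–19:00: 09:00–11:45, 14:15–15:00, 16:00–18:00.
Isla free within 08:00–19:00: 08:00–15:30, 17:00–19:00.
Grace ∩ Ines: 09:00–11:45, 14:15–15:00, 16:00–18:00.
Grace ∩ Ines ∩ Isla: 09:00–11:45, 14:15–15:00, 17:00–18:00.
Grace ∩ Ines ∩ Isla ∩ Gita: 09:15–10:15.
Restricted to 08:15–16:30: 09:15–10:15.
Windows ≥ 15 min: 09:15–10:15.
Earliest such window starts at 09:15.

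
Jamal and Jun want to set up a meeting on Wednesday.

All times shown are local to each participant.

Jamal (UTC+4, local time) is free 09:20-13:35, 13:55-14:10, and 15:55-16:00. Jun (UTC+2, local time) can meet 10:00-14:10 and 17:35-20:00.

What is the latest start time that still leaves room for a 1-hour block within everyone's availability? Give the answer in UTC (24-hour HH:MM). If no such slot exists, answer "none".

08:35

Jamal → UTC: 05:20–09:35, 09:55–10:10, 11:55–12:00.
Jun → UTC: 08:00–12:10, 15:35–18:00.
Jamal ∩ Jun: 08:00–09:35, 09:55–10:10, 11:55–12:00.
Windows ≥ 60 min: 08:00–09:35.
Latest start in the last window 08:00–09:35 is 09:35 − 60 min = 08:35.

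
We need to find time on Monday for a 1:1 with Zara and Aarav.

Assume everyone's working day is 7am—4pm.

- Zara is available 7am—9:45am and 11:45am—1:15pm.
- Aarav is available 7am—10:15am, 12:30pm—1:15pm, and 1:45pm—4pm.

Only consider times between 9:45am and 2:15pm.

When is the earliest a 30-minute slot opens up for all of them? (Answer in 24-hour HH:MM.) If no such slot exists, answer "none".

Zara ∩ Aarav: 07:00–09:45, 12:30–13:15.
Restricted to 09:45–14:15: 12:30–13:15.
Windows ≥ 30 min: 12:30–13:15.
Earliest such window starts at 12:30.

12:30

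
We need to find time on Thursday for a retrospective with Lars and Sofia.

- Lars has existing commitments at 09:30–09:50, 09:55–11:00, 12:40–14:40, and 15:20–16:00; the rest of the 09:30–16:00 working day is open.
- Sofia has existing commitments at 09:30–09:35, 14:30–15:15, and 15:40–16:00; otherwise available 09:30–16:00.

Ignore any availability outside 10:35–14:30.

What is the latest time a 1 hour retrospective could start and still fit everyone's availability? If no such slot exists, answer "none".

Lars free within 09:30–16:00: 09:50–09:55, 11:00–12:40, 14:40–15:20.
Sofia free within 09:30–16:00: 09:35–14:30, 15:15–15:40.
Lars ∩ Sofia: 09:50–09:55, 11:00–12:40, 15:15–15:20.
Restricted to 10:35–14:30: 11:00–12:40.
Windows ≥ 60 min: 11:00–12:40.
Latest start in the last window 11:00–12:40 is 12:40 − 60 min = 11:40.

11:40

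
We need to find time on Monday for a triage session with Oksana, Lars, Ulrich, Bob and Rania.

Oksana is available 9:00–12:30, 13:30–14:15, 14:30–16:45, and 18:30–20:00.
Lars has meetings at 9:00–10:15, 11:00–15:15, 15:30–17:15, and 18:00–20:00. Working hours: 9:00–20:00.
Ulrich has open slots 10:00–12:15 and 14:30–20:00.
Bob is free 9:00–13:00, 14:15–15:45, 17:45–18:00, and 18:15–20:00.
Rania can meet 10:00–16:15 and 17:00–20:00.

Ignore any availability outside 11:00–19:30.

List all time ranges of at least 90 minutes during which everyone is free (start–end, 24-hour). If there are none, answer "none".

none

Lars free within 09:00–20:00: 10:15–11:00, 15:15–15:30, 17:15–18:00.
Oksana ∩ Lars: 10:15–11:00, 15:15–15:30.
Oksana ∩ Lars ∩ Ulrich: 10:15–11:00, 15:15–15:30.
Oksana ∩ Lars ∩ Ulrich ∩ Bob: 10:15–11:00, 15:15–15:30.
Oksana ∩ Lars ∩ Ulrich ∩ Bob ∩ Rania: 10:15–11:00, 15:15–15:30.
Restricted to 11:00–19:30: 15:15–15:30.
Windows ≥ 90 min: (none).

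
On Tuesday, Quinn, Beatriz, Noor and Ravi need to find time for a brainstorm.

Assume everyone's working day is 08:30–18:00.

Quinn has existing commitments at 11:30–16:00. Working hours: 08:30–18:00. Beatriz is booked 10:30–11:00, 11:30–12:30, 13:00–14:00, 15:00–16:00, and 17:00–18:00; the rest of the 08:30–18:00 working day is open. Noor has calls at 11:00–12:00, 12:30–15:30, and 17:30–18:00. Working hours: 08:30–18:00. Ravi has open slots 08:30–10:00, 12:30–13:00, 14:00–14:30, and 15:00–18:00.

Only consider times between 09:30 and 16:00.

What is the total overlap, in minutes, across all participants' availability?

30 minutes

Quinn free within 08:30–18:00: 08:30–11:30, 16:00–18:00.
Beatriz free within 08:30–18:00: 08:30–10:30, 11:00–11:30, 12:30–13:00, 14:00–15:00, 16:00–17:00.
Noor free within 08:30–18:00: 08:30–11:00, 12:00–12:30, 15:30–17:30.
Quinn ∩ Beatriz: 08:30–10:30, 11:00–11:30, 16:00–17:00.
Quinn ∩ Beatriz ∩ Noor: 08:30–10:30, 16:00–17:00.
Quinn ∩ Beatriz ∩ Noor ∩ Ravi: 08:30–10:00, 16:00–17:00.
Restricted to 09:30–16:00: 09:30–10:00.
Total common minutes: 30.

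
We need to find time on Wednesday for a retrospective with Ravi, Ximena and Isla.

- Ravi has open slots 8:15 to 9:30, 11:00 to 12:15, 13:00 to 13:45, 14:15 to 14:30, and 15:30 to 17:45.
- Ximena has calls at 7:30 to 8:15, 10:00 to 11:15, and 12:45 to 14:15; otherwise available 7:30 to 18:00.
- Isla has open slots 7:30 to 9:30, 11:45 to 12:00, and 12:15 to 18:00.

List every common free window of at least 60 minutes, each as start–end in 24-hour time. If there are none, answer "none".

08:15–09:30, 15:30–17:45

Ximena free within 07:30–18:00: 08:15–10:00, 11:15–12:45, 14:15–18:00.
Ravi ∩ Ximena: 08:15–09:30, 11:15–12:15, 14:15–14:30, 15:30–17:45.
Ravi ∩ Ximena ∩ Isla: 08:15–09:30, 11:45–12:00, 14:15–14:30, 15:30–17:45.
Windows ≥ 60 min: 08:15–09:30, 15:30–17:45.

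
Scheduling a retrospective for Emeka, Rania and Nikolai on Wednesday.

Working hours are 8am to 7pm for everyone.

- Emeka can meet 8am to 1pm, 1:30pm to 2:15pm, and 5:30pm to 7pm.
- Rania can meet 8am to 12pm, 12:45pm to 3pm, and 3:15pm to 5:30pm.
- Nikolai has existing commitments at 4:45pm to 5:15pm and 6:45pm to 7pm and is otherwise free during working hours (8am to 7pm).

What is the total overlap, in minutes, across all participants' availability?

Nikolai free within 08:00–19:00: 08:00–16:45, 17:15–18:45.
Emeka ∩ Rania: 08:00–12:00, 12:45–13:00, 13:30–14:15.
Emeka ∩ Rania ∩ Nikolai: 08:00–12:00, 12:45–13:00, 13:30–14:15.
Total common minutes: 240 + 15 + 45 = 300.

300 minutes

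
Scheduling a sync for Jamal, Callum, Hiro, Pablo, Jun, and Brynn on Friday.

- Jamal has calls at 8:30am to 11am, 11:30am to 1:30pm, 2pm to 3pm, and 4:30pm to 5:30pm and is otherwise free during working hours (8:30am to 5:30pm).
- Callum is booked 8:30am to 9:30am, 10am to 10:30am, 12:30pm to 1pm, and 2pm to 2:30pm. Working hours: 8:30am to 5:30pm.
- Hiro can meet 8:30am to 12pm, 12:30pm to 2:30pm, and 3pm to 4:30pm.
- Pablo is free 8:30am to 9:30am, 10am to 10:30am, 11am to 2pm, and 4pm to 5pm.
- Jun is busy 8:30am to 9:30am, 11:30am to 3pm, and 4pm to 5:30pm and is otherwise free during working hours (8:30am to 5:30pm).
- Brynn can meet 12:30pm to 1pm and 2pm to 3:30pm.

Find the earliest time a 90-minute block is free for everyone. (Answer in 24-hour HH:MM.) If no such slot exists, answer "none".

none

Jamal free within 08:30–17:30: 11:00–11:30, 13:30–14:00, 15:00–16:30.
Callum free within 08:30–17:30: 09:30–10:00, 10:30–12:30, 13:00–14:00, 14:30–17:30.
Jun free within 08:30–17:30: 09:30–11:30, 15:00–16:00.
Jamal ∩ Callum: 11:00–11:30, 13:30–14:00, 15:00–16:30.
Jamal ∩ Callum ∩ Hiro: 11:00–11:30, 13:30–14:00, 15:00–16:30.
Jamal ∩ Callum ∩ Hiro ∩ Pablo: 11:00–11:30, 13:30–14:00, 16:00–16:30.
Jamal ∩ Callum ∩ Hiro ∩ Pablo ∩ Jun: 11:00–11:30.
Jamal ∩ Callum ∩ Hiro ∩ Pablo ∩ Jun ∩ Brynn: (none).
Windows ≥ 90 min: (none).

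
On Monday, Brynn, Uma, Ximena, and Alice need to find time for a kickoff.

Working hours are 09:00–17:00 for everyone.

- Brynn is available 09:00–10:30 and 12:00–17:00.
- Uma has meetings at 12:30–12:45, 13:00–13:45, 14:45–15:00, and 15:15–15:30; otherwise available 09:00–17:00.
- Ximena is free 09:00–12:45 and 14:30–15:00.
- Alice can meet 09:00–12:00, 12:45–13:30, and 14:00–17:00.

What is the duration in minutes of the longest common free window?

90 minutes

Uma free within 09:00–17:00: 09:00–12:30, 12:45–13:00, 13:45–14:45, 15:00–15:15, 15:30–17:00.
Brynn ∩ Uma: 09:00–10:30, 12:00–12:30, 12:45–13:00, 13:45–14:45, 15:00–15:15, 15:30–17:00.
Brynn ∩ Uma ∩ Ximena: 09:00–10:30, 12:00–12:30, 14:30–14:45.
Brynn ∩ Uma ∩ Ximena ∩ Alice: 09:00–10:30, 14:30–14:45.
Common window lengths: 90, 15 min; longest is 90.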